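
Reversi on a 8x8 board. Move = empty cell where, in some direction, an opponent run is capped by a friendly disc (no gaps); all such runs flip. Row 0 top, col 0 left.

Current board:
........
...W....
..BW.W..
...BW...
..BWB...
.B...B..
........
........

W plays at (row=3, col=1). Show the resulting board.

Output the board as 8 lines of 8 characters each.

Answer: ........
...W....
..WW.W..
.W.BW...
..BWB...
.B...B..
........
........

Derivation:
Place W at (3,1); scan 8 dirs for brackets.
Dir NW: first cell '.' (not opp) -> no flip
Dir N: first cell '.' (not opp) -> no flip
Dir NE: opp run (2,2) capped by W -> flip
Dir W: first cell '.' (not opp) -> no flip
Dir E: first cell '.' (not opp) -> no flip
Dir SW: first cell '.' (not opp) -> no flip
Dir S: first cell '.' (not opp) -> no flip
Dir SE: opp run (4,2), next='.' -> no flip
All flips: (2,2)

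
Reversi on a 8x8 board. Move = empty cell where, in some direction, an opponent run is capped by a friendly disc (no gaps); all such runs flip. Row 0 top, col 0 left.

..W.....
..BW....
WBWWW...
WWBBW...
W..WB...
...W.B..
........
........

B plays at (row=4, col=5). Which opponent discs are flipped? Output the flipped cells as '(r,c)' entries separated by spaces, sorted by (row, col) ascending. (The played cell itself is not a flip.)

Answer: (2,3) (3,4)

Derivation:
Dir NW: opp run (3,4) (2,3) capped by B -> flip
Dir N: first cell '.' (not opp) -> no flip
Dir NE: first cell '.' (not opp) -> no flip
Dir W: first cell 'B' (not opp) -> no flip
Dir E: first cell '.' (not opp) -> no flip
Dir SW: first cell '.' (not opp) -> no flip
Dir S: first cell 'B' (not opp) -> no flip
Dir SE: first cell '.' (not opp) -> no flip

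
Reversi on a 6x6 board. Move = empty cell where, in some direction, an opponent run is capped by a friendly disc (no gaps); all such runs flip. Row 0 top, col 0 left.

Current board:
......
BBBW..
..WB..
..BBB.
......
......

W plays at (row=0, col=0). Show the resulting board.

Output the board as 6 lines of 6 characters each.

Answer: W.....
BWBW..
..WB..
..BBB.
......
......

Derivation:
Place W at (0,0); scan 8 dirs for brackets.
Dir NW: edge -> no flip
Dir N: edge -> no flip
Dir NE: edge -> no flip
Dir W: edge -> no flip
Dir E: first cell '.' (not opp) -> no flip
Dir SW: edge -> no flip
Dir S: opp run (1,0), next='.' -> no flip
Dir SE: opp run (1,1) capped by W -> flip
All flips: (1,1)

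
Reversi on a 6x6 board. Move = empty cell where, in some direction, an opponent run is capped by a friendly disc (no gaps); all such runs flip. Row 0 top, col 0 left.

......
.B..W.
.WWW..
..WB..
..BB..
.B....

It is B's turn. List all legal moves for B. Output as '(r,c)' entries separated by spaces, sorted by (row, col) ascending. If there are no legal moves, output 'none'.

(0,3): no bracket -> illegal
(0,4): no bracket -> illegal
(0,5): no bracket -> illegal
(1,0): flips 2 -> legal
(1,2): flips 2 -> legal
(1,3): flips 1 -> legal
(1,5): no bracket -> illegal
(2,0): no bracket -> illegal
(2,4): no bracket -> illegal
(2,5): no bracket -> illegal
(3,0): no bracket -> illegal
(3,1): flips 2 -> legal
(3,4): no bracket -> illegal
(4,1): no bracket -> illegal

Answer: (1,0) (1,2) (1,3) (3,1)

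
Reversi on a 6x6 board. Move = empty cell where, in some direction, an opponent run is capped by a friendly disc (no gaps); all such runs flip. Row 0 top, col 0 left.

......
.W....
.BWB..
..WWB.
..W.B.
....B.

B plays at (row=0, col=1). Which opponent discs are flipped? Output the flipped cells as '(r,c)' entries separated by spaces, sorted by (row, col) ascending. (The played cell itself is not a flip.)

Dir NW: edge -> no flip
Dir N: edge -> no flip
Dir NE: edge -> no flip
Dir W: first cell '.' (not opp) -> no flip
Dir E: first cell '.' (not opp) -> no flip
Dir SW: first cell '.' (not opp) -> no flip
Dir S: opp run (1,1) capped by B -> flip
Dir SE: first cell '.' (not opp) -> no flip

Answer: (1,1)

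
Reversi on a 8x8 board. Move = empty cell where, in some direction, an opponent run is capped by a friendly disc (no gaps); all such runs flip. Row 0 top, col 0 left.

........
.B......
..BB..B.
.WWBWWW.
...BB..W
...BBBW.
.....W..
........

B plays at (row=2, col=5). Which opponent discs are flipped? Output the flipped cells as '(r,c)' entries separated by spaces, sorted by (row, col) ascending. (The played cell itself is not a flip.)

Dir NW: first cell '.' (not opp) -> no flip
Dir N: first cell '.' (not opp) -> no flip
Dir NE: first cell '.' (not opp) -> no flip
Dir W: first cell '.' (not opp) -> no flip
Dir E: first cell 'B' (not opp) -> no flip
Dir SW: opp run (3,4) capped by B -> flip
Dir S: opp run (3,5), next='.' -> no flip
Dir SE: opp run (3,6) (4,7), next=edge -> no flip

Answer: (3,4)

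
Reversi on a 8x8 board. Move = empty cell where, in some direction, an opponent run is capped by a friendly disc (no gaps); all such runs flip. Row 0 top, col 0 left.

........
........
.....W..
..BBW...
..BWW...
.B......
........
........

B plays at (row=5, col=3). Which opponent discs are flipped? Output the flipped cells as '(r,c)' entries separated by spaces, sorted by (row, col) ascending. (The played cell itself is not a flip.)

Dir NW: first cell 'B' (not opp) -> no flip
Dir N: opp run (4,3) capped by B -> flip
Dir NE: opp run (4,4), next='.' -> no flip
Dir W: first cell '.' (not opp) -> no flip
Dir E: first cell '.' (not opp) -> no flip
Dir SW: first cell '.' (not opp) -> no flip
Dir S: first cell '.' (not opp) -> no flip
Dir SE: first cell '.' (not opp) -> no flip

Answer: (4,3)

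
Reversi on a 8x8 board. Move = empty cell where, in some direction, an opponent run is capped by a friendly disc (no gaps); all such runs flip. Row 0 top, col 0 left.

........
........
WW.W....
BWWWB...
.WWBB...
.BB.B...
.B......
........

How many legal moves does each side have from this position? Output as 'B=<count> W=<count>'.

Answer: B=7 W=10

Derivation:
-- B to move --
(1,0): flips 3 -> legal
(1,1): flips 3 -> legal
(1,2): flips 2 -> legal
(1,3): flips 2 -> legal
(1,4): no bracket -> illegal
(2,2): flips 3 -> legal
(2,4): flips 2 -> legal
(4,0): flips 2 -> legal
(5,0): no bracket -> illegal
(5,3): no bracket -> illegal
B mobility = 7
-- W to move --
(2,4): no bracket -> illegal
(2,5): no bracket -> illegal
(3,5): flips 1 -> legal
(4,0): flips 1 -> legal
(4,5): flips 3 -> legal
(5,0): no bracket -> illegal
(5,3): flips 1 -> legal
(5,5): flips 1 -> legal
(6,0): flips 1 -> legal
(6,2): flips 1 -> legal
(6,3): flips 1 -> legal
(6,4): no bracket -> illegal
(6,5): flips 2 -> legal
(7,0): no bracket -> illegal
(7,1): flips 2 -> legal
(7,2): no bracket -> illegal
W mobility = 10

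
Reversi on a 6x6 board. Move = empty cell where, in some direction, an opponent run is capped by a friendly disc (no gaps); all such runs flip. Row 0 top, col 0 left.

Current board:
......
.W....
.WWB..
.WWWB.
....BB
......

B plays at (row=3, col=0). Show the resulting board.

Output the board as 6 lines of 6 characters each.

Answer: ......
.W....
.WWB..
BBBBB.
....BB
......

Derivation:
Place B at (3,0); scan 8 dirs for brackets.
Dir NW: edge -> no flip
Dir N: first cell '.' (not opp) -> no flip
Dir NE: opp run (2,1), next='.' -> no flip
Dir W: edge -> no flip
Dir E: opp run (3,1) (3,2) (3,3) capped by B -> flip
Dir SW: edge -> no flip
Dir S: first cell '.' (not opp) -> no flip
Dir SE: first cell '.' (not opp) -> no flip
All flips: (3,1) (3,2) (3,3)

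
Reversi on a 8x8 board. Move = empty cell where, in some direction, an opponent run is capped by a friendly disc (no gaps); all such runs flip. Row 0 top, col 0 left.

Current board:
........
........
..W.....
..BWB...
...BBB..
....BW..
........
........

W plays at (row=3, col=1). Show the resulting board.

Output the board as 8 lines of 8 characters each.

Answer: ........
........
..W.....
.WWWB...
...BBB..
....BW..
........
........

Derivation:
Place W at (3,1); scan 8 dirs for brackets.
Dir NW: first cell '.' (not opp) -> no flip
Dir N: first cell '.' (not opp) -> no flip
Dir NE: first cell 'W' (not opp) -> no flip
Dir W: first cell '.' (not opp) -> no flip
Dir E: opp run (3,2) capped by W -> flip
Dir SW: first cell '.' (not opp) -> no flip
Dir S: first cell '.' (not opp) -> no flip
Dir SE: first cell '.' (not opp) -> no flip
All flips: (3,2)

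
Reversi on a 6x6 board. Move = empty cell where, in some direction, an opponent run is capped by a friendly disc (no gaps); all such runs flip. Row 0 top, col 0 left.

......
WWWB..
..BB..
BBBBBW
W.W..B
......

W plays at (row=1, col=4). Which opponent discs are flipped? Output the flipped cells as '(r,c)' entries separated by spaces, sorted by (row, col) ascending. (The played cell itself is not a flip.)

Answer: (1,3)

Derivation:
Dir NW: first cell '.' (not opp) -> no flip
Dir N: first cell '.' (not opp) -> no flip
Dir NE: first cell '.' (not opp) -> no flip
Dir W: opp run (1,3) capped by W -> flip
Dir E: first cell '.' (not opp) -> no flip
Dir SW: opp run (2,3) (3,2), next='.' -> no flip
Dir S: first cell '.' (not opp) -> no flip
Dir SE: first cell '.' (not opp) -> no flip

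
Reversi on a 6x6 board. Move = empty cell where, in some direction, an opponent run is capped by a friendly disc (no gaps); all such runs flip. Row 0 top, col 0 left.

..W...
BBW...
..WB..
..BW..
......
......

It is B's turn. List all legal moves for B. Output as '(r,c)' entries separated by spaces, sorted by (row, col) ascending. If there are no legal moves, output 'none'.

Answer: (0,1) (1,3) (2,1) (3,4) (4,3) (4,4)

Derivation:
(0,1): flips 1 -> legal
(0,3): no bracket -> illegal
(1,3): flips 1 -> legal
(2,1): flips 1 -> legal
(2,4): no bracket -> illegal
(3,1): no bracket -> illegal
(3,4): flips 1 -> legal
(4,2): no bracket -> illegal
(4,3): flips 1 -> legal
(4,4): flips 2 -> legal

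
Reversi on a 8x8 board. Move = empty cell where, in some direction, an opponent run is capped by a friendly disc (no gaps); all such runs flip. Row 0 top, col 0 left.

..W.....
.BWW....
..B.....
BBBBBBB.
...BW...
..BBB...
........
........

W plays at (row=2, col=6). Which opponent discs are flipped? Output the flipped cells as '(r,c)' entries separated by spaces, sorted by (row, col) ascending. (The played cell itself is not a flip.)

Answer: (3,5)

Derivation:
Dir NW: first cell '.' (not opp) -> no flip
Dir N: first cell '.' (not opp) -> no flip
Dir NE: first cell '.' (not opp) -> no flip
Dir W: first cell '.' (not opp) -> no flip
Dir E: first cell '.' (not opp) -> no flip
Dir SW: opp run (3,5) capped by W -> flip
Dir S: opp run (3,6), next='.' -> no flip
Dir SE: first cell '.' (not opp) -> no flip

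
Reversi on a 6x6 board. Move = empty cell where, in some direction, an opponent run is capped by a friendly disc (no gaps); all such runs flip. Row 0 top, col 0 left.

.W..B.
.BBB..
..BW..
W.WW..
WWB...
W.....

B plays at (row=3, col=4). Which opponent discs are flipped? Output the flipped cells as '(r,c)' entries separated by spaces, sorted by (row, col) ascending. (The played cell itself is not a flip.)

Dir NW: opp run (2,3) capped by B -> flip
Dir N: first cell '.' (not opp) -> no flip
Dir NE: first cell '.' (not opp) -> no flip
Dir W: opp run (3,3) (3,2), next='.' -> no flip
Dir E: first cell '.' (not opp) -> no flip
Dir SW: first cell '.' (not opp) -> no flip
Dir S: first cell '.' (not opp) -> no flip
Dir SE: first cell '.' (not opp) -> no flip

Answer: (2,3)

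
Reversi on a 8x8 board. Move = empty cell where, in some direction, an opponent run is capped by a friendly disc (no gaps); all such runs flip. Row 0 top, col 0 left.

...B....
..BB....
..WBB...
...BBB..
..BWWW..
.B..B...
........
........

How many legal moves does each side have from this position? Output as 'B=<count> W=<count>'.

-- B to move --
(1,1): flips 1 -> legal
(2,1): flips 1 -> legal
(3,1): flips 1 -> legal
(3,2): flips 2 -> legal
(3,6): flips 1 -> legal
(4,6): flips 3 -> legal
(5,2): flips 1 -> legal
(5,3): flips 2 -> legal
(5,5): flips 2 -> legal
(5,6): flips 1 -> legal
B mobility = 10
-- W to move --
(0,1): flips 3 -> legal
(0,2): flips 1 -> legal
(0,4): flips 1 -> legal
(1,1): no bracket -> illegal
(1,4): flips 2 -> legal
(1,5): no bracket -> illegal
(2,1): no bracket -> illegal
(2,5): flips 4 -> legal
(2,6): flips 1 -> legal
(3,1): no bracket -> illegal
(3,2): no bracket -> illegal
(3,6): no bracket -> illegal
(4,0): no bracket -> illegal
(4,1): flips 1 -> legal
(4,6): no bracket -> illegal
(5,0): no bracket -> illegal
(5,2): no bracket -> illegal
(5,3): no bracket -> illegal
(5,5): no bracket -> illegal
(6,0): no bracket -> illegal
(6,1): no bracket -> illegal
(6,2): no bracket -> illegal
(6,3): flips 1 -> legal
(6,4): flips 1 -> legal
(6,5): flips 1 -> legal
W mobility = 10

Answer: B=10 W=10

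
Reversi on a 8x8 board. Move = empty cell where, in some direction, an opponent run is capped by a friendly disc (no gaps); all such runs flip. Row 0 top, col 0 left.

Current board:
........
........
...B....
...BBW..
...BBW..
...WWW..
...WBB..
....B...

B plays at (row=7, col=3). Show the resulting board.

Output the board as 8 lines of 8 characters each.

Place B at (7,3); scan 8 dirs for brackets.
Dir NW: first cell '.' (not opp) -> no flip
Dir N: opp run (6,3) (5,3) capped by B -> flip
Dir NE: first cell 'B' (not opp) -> no flip
Dir W: first cell '.' (not opp) -> no flip
Dir E: first cell 'B' (not opp) -> no flip
Dir SW: edge -> no flip
Dir S: edge -> no flip
Dir SE: edge -> no flip
All flips: (5,3) (6,3)

Answer: ........
........
...B....
...BBW..
...BBW..
...BWW..
...BBB..
...BB...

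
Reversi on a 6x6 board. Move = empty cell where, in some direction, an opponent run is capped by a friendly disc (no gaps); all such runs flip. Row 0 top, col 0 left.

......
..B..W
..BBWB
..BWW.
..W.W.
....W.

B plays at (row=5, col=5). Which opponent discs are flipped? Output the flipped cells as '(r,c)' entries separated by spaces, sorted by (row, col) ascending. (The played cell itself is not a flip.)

Answer: (3,3) (4,4)

Derivation:
Dir NW: opp run (4,4) (3,3) capped by B -> flip
Dir N: first cell '.' (not opp) -> no flip
Dir NE: edge -> no flip
Dir W: opp run (5,4), next='.' -> no flip
Dir E: edge -> no flip
Dir SW: edge -> no flip
Dir S: edge -> no flip
Dir SE: edge -> no flip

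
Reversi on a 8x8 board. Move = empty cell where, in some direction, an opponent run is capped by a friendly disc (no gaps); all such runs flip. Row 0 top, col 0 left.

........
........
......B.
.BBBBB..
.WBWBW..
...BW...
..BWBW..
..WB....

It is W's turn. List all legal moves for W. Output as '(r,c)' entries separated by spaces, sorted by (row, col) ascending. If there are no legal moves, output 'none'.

(1,5): no bracket -> illegal
(1,6): no bracket -> illegal
(1,7): no bracket -> illegal
(2,0): no bracket -> illegal
(2,1): flips 2 -> legal
(2,2): no bracket -> illegal
(2,3): flips 3 -> legal
(2,4): flips 2 -> legal
(2,5): flips 2 -> legal
(2,7): no bracket -> illegal
(3,0): no bracket -> illegal
(3,6): no bracket -> illegal
(3,7): no bracket -> illegal
(4,0): no bracket -> illegal
(4,6): no bracket -> illegal
(5,1): no bracket -> illegal
(5,2): flips 2 -> legal
(5,5): no bracket -> illegal
(6,1): flips 1 -> legal
(7,1): no bracket -> illegal
(7,4): flips 2 -> legal
(7,5): no bracket -> illegal

Answer: (2,1) (2,3) (2,4) (2,5) (5,2) (6,1) (7,4)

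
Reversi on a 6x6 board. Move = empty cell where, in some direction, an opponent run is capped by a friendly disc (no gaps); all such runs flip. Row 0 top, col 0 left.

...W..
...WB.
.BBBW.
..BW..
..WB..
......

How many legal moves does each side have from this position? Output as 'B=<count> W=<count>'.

-- B to move --
(0,2): no bracket -> illegal
(0,4): flips 1 -> legal
(1,2): flips 1 -> legal
(1,5): no bracket -> illegal
(2,5): flips 1 -> legal
(3,1): no bracket -> illegal
(3,4): flips 2 -> legal
(3,5): no bracket -> illegal
(4,1): flips 1 -> legal
(4,4): flips 1 -> legal
(5,1): no bracket -> illegal
(5,2): flips 1 -> legal
(5,3): no bracket -> illegal
B mobility = 7
-- W to move --
(0,4): flips 1 -> legal
(0,5): no bracket -> illegal
(1,0): no bracket -> illegal
(1,1): flips 1 -> legal
(1,2): flips 2 -> legal
(1,5): flips 1 -> legal
(2,0): flips 3 -> legal
(2,5): flips 1 -> legal
(3,0): no bracket -> illegal
(3,1): flips 2 -> legal
(3,4): no bracket -> illegal
(4,1): no bracket -> illegal
(4,4): flips 1 -> legal
(5,2): no bracket -> illegal
(5,3): flips 1 -> legal
(5,4): no bracket -> illegal
W mobility = 9

Answer: B=7 W=9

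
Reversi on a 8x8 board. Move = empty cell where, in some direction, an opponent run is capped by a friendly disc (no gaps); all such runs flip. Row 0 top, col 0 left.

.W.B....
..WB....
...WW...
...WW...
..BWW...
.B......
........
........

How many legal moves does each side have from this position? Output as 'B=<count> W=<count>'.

Answer: B=6 W=4

Derivation:
-- B to move --
(0,0): no bracket -> illegal
(0,2): no bracket -> illegal
(1,0): no bracket -> illegal
(1,1): flips 1 -> legal
(1,4): no bracket -> illegal
(1,5): flips 2 -> legal
(2,1): flips 1 -> legal
(2,2): no bracket -> illegal
(2,5): no bracket -> illegal
(3,2): no bracket -> illegal
(3,5): flips 1 -> legal
(4,5): flips 2 -> legal
(5,2): no bracket -> illegal
(5,3): flips 3 -> legal
(5,4): no bracket -> illegal
(5,5): no bracket -> illegal
B mobility = 6
-- W to move --
(0,2): flips 1 -> legal
(0,4): no bracket -> illegal
(1,4): flips 1 -> legal
(2,2): no bracket -> illegal
(3,1): no bracket -> illegal
(3,2): no bracket -> illegal
(4,0): no bracket -> illegal
(4,1): flips 1 -> legal
(5,0): no bracket -> illegal
(5,2): no bracket -> illegal
(5,3): no bracket -> illegal
(6,0): flips 2 -> legal
(6,1): no bracket -> illegal
(6,2): no bracket -> illegal
W mobility = 4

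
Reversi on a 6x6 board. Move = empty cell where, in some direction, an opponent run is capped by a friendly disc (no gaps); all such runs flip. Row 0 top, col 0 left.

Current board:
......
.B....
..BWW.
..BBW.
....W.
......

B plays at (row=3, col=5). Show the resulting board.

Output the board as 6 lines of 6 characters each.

Place B at (3,5); scan 8 dirs for brackets.
Dir NW: opp run (2,4), next='.' -> no flip
Dir N: first cell '.' (not opp) -> no flip
Dir NE: edge -> no flip
Dir W: opp run (3,4) capped by B -> flip
Dir E: edge -> no flip
Dir SW: opp run (4,4), next='.' -> no flip
Dir S: first cell '.' (not opp) -> no flip
Dir SE: edge -> no flip
All flips: (3,4)

Answer: ......
.B....
..BWW.
..BBBB
....W.
......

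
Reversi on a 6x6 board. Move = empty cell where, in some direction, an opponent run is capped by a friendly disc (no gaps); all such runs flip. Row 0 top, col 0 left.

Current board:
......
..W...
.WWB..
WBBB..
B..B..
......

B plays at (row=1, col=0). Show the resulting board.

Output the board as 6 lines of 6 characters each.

Answer: ......
B.W...
.BWB..
WBBB..
B..B..
......

Derivation:
Place B at (1,0); scan 8 dirs for brackets.
Dir NW: edge -> no flip
Dir N: first cell '.' (not opp) -> no flip
Dir NE: first cell '.' (not opp) -> no flip
Dir W: edge -> no flip
Dir E: first cell '.' (not opp) -> no flip
Dir SW: edge -> no flip
Dir S: first cell '.' (not opp) -> no flip
Dir SE: opp run (2,1) capped by B -> flip
All flips: (2,1)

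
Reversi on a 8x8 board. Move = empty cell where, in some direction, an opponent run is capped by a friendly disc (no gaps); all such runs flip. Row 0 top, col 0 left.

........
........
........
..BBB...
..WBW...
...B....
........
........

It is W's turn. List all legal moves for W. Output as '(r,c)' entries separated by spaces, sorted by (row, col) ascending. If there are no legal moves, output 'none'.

Answer: (2,2) (2,4) (6,2) (6,4)

Derivation:
(2,1): no bracket -> illegal
(2,2): flips 2 -> legal
(2,3): no bracket -> illegal
(2,4): flips 2 -> legal
(2,5): no bracket -> illegal
(3,1): no bracket -> illegal
(3,5): no bracket -> illegal
(4,1): no bracket -> illegal
(4,5): no bracket -> illegal
(5,2): no bracket -> illegal
(5,4): no bracket -> illegal
(6,2): flips 1 -> legal
(6,3): no bracket -> illegal
(6,4): flips 1 -> legal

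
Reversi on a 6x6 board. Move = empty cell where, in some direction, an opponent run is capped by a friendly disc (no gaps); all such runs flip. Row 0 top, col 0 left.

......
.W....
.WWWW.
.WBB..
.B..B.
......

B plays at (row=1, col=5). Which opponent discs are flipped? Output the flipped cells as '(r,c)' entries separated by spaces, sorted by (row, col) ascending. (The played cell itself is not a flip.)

Dir NW: first cell '.' (not opp) -> no flip
Dir N: first cell '.' (not opp) -> no flip
Dir NE: edge -> no flip
Dir W: first cell '.' (not opp) -> no flip
Dir E: edge -> no flip
Dir SW: opp run (2,4) capped by B -> flip
Dir S: first cell '.' (not opp) -> no flip
Dir SE: edge -> no flip

Answer: (2,4)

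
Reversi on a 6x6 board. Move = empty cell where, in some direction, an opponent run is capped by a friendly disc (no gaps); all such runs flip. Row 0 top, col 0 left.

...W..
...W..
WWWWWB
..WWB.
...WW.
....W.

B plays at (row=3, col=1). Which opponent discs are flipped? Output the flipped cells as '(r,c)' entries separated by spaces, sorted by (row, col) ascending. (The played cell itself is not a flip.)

Answer: (3,2) (3,3)

Derivation:
Dir NW: opp run (2,0), next=edge -> no flip
Dir N: opp run (2,1), next='.' -> no flip
Dir NE: opp run (2,2) (1,3), next='.' -> no flip
Dir W: first cell '.' (not opp) -> no flip
Dir E: opp run (3,2) (3,3) capped by B -> flip
Dir SW: first cell '.' (not opp) -> no flip
Dir S: first cell '.' (not opp) -> no flip
Dir SE: first cell '.' (not opp) -> no flip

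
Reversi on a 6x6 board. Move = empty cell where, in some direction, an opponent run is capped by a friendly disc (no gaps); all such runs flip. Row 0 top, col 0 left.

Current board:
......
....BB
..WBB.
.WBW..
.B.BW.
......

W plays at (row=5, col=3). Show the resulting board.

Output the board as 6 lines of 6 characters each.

Answer: ......
....BB
..WBB.
.WBW..
.B.WW.
...W..

Derivation:
Place W at (5,3); scan 8 dirs for brackets.
Dir NW: first cell '.' (not opp) -> no flip
Dir N: opp run (4,3) capped by W -> flip
Dir NE: first cell 'W' (not opp) -> no flip
Dir W: first cell '.' (not opp) -> no flip
Dir E: first cell '.' (not opp) -> no flip
Dir SW: edge -> no flip
Dir S: edge -> no flip
Dir SE: edge -> no flip
All flips: (4,3)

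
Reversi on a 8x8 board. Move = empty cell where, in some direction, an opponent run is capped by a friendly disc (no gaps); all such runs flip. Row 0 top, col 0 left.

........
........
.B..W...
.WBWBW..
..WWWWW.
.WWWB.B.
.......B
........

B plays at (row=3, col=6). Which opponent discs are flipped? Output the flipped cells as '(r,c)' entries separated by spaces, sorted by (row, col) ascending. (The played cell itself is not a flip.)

Dir NW: first cell '.' (not opp) -> no flip
Dir N: first cell '.' (not opp) -> no flip
Dir NE: first cell '.' (not opp) -> no flip
Dir W: opp run (3,5) capped by B -> flip
Dir E: first cell '.' (not opp) -> no flip
Dir SW: opp run (4,5) capped by B -> flip
Dir S: opp run (4,6) capped by B -> flip
Dir SE: first cell '.' (not opp) -> no flip

Answer: (3,5) (4,5) (4,6)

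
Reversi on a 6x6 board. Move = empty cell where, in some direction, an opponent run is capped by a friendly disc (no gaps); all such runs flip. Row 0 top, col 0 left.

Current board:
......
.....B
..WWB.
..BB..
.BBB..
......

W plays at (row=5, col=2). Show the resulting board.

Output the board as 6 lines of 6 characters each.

Answer: ......
.....B
..WWB.
..WB..
.BWB..
..W...

Derivation:
Place W at (5,2); scan 8 dirs for brackets.
Dir NW: opp run (4,1), next='.' -> no flip
Dir N: opp run (4,2) (3,2) capped by W -> flip
Dir NE: opp run (4,3), next='.' -> no flip
Dir W: first cell '.' (not opp) -> no flip
Dir E: first cell '.' (not opp) -> no flip
Dir SW: edge -> no flip
Dir S: edge -> no flip
Dir SE: edge -> no flip
All flips: (3,2) (4,2)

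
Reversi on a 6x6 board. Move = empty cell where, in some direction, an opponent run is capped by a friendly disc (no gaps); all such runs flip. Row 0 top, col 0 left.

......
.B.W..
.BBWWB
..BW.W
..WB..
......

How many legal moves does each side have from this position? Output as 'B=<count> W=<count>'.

-- B to move --
(0,2): no bracket -> illegal
(0,3): flips 3 -> legal
(0,4): flips 1 -> legal
(1,2): no bracket -> illegal
(1,4): flips 1 -> legal
(1,5): no bracket -> illegal
(3,1): no bracket -> illegal
(3,4): flips 1 -> legal
(4,1): flips 1 -> legal
(4,4): flips 1 -> legal
(4,5): flips 1 -> legal
(5,1): no bracket -> illegal
(5,2): flips 1 -> legal
(5,3): no bracket -> illegal
B mobility = 8
-- W to move --
(0,0): flips 2 -> legal
(0,1): no bracket -> illegal
(0,2): no bracket -> illegal
(1,0): no bracket -> illegal
(1,2): flips 2 -> legal
(1,4): no bracket -> illegal
(1,5): flips 1 -> legal
(2,0): flips 2 -> legal
(3,0): no bracket -> illegal
(3,1): flips 2 -> legal
(3,4): no bracket -> illegal
(4,1): flips 1 -> legal
(4,4): flips 1 -> legal
(5,2): no bracket -> illegal
(5,3): flips 1 -> legal
(5,4): no bracket -> illegal
W mobility = 8

Answer: B=8 W=8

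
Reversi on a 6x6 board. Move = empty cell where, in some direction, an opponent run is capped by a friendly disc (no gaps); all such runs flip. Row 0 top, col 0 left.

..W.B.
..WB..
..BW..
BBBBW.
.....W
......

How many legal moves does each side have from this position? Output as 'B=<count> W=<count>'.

Answer: B=4 W=7

Derivation:
-- B to move --
(0,1): no bracket -> illegal
(0,3): no bracket -> illegal
(1,1): flips 1 -> legal
(1,4): flips 1 -> legal
(2,1): no bracket -> illegal
(2,4): flips 1 -> legal
(2,5): no bracket -> illegal
(3,5): flips 1 -> legal
(4,3): no bracket -> illegal
(4,4): no bracket -> illegal
(5,4): no bracket -> illegal
(5,5): no bracket -> illegal
B mobility = 4
-- W to move --
(0,3): flips 1 -> legal
(0,5): no bracket -> illegal
(1,1): no bracket -> illegal
(1,4): flips 1 -> legal
(1,5): no bracket -> illegal
(2,0): no bracket -> illegal
(2,1): flips 1 -> legal
(2,4): flips 1 -> legal
(4,0): no bracket -> illegal
(4,1): flips 1 -> legal
(4,2): flips 2 -> legal
(4,3): flips 1 -> legal
(4,4): no bracket -> illegal
W mobility = 7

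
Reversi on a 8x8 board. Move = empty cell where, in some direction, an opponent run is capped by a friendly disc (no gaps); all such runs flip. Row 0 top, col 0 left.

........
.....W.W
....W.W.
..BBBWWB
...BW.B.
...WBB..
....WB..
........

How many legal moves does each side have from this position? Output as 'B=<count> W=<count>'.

Answer: B=10 W=7

Derivation:
-- B to move --
(0,4): flips 2 -> legal
(0,5): no bracket -> illegal
(0,6): flips 2 -> legal
(0,7): no bracket -> illegal
(1,3): flips 2 -> legal
(1,4): flips 1 -> legal
(1,6): flips 2 -> legal
(2,3): no bracket -> illegal
(2,5): no bracket -> illegal
(2,7): no bracket -> illegal
(4,2): no bracket -> illegal
(4,5): flips 1 -> legal
(4,7): no bracket -> illegal
(5,2): flips 1 -> legal
(6,2): no bracket -> illegal
(6,3): flips 2 -> legal
(7,3): flips 1 -> legal
(7,4): flips 1 -> legal
(7,5): no bracket -> illegal
B mobility = 10
-- W to move --
(2,1): no bracket -> illegal
(2,2): flips 1 -> legal
(2,3): flips 2 -> legal
(2,5): no bracket -> illegal
(2,7): no bracket -> illegal
(3,1): flips 3 -> legal
(4,1): no bracket -> illegal
(4,2): flips 2 -> legal
(4,5): no bracket -> illegal
(4,7): no bracket -> illegal
(5,2): no bracket -> illegal
(5,6): flips 3 -> legal
(5,7): flips 1 -> legal
(6,3): no bracket -> illegal
(6,6): flips 2 -> legal
(7,4): no bracket -> illegal
(7,5): no bracket -> illegal
(7,6): no bracket -> illegal
W mobility = 7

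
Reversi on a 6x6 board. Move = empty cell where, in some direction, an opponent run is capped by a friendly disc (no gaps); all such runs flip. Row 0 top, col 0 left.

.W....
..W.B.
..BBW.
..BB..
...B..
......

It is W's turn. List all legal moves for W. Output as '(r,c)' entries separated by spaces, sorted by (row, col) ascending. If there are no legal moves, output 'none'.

(0,3): no bracket -> illegal
(0,4): flips 1 -> legal
(0,5): no bracket -> illegal
(1,1): no bracket -> illegal
(1,3): no bracket -> illegal
(1,5): no bracket -> illegal
(2,1): flips 2 -> legal
(2,5): no bracket -> illegal
(3,1): no bracket -> illegal
(3,4): flips 1 -> legal
(4,1): no bracket -> illegal
(4,2): flips 3 -> legal
(4,4): no bracket -> illegal
(5,2): no bracket -> illegal
(5,3): no bracket -> illegal
(5,4): no bracket -> illegal

Answer: (0,4) (2,1) (3,4) (4,2)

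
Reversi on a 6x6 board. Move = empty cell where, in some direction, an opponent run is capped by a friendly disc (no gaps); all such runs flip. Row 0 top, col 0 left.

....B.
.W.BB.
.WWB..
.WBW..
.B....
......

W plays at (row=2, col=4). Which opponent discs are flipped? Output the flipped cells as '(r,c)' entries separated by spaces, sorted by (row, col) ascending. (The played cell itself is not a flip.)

Answer: (2,3)

Derivation:
Dir NW: opp run (1,3), next='.' -> no flip
Dir N: opp run (1,4) (0,4), next=edge -> no flip
Dir NE: first cell '.' (not opp) -> no flip
Dir W: opp run (2,3) capped by W -> flip
Dir E: first cell '.' (not opp) -> no flip
Dir SW: first cell 'W' (not opp) -> no flip
Dir S: first cell '.' (not opp) -> no flip
Dir SE: first cell '.' (not opp) -> no flip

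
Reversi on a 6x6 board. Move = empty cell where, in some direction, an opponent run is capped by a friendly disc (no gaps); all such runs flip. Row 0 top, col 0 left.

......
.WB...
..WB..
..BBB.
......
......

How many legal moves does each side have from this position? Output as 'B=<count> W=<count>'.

Answer: B=3 W=5

Derivation:
-- B to move --
(0,0): flips 2 -> legal
(0,1): no bracket -> illegal
(0,2): no bracket -> illegal
(1,0): flips 1 -> legal
(1,3): no bracket -> illegal
(2,0): no bracket -> illegal
(2,1): flips 1 -> legal
(3,1): no bracket -> illegal
B mobility = 3
-- W to move --
(0,1): no bracket -> illegal
(0,2): flips 1 -> legal
(0,3): no bracket -> illegal
(1,3): flips 1 -> legal
(1,4): no bracket -> illegal
(2,1): no bracket -> illegal
(2,4): flips 1 -> legal
(2,5): no bracket -> illegal
(3,1): no bracket -> illegal
(3,5): no bracket -> illegal
(4,1): no bracket -> illegal
(4,2): flips 1 -> legal
(4,3): no bracket -> illegal
(4,4): flips 1 -> legal
(4,5): no bracket -> illegal
W mobility = 5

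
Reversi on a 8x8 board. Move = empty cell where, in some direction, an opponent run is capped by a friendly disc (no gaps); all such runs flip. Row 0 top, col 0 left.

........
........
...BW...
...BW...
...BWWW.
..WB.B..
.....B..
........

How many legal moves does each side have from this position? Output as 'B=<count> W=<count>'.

-- B to move --
(1,3): no bracket -> illegal
(1,4): no bracket -> illegal
(1,5): flips 1 -> legal
(2,5): flips 2 -> legal
(3,5): flips 3 -> legal
(3,6): no bracket -> illegal
(3,7): flips 1 -> legal
(4,1): no bracket -> illegal
(4,2): no bracket -> illegal
(4,7): flips 3 -> legal
(5,1): flips 1 -> legal
(5,4): no bracket -> illegal
(5,6): flips 2 -> legal
(5,7): no bracket -> illegal
(6,1): flips 1 -> legal
(6,2): no bracket -> illegal
(6,3): no bracket -> illegal
B mobility = 8
-- W to move --
(1,2): flips 1 -> legal
(1,3): no bracket -> illegal
(1,4): no bracket -> illegal
(2,2): flips 2 -> legal
(3,2): flips 1 -> legal
(4,2): flips 2 -> legal
(5,4): flips 1 -> legal
(5,6): no bracket -> illegal
(6,2): flips 1 -> legal
(6,3): no bracket -> illegal
(6,4): flips 1 -> legal
(6,6): flips 1 -> legal
(7,4): no bracket -> illegal
(7,5): flips 2 -> legal
(7,6): no bracket -> illegal
W mobility = 9

Answer: B=8 W=9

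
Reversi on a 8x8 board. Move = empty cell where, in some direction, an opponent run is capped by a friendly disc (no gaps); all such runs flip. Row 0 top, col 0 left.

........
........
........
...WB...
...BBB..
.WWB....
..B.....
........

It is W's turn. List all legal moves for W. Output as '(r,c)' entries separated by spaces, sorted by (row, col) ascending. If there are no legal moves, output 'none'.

(2,3): no bracket -> illegal
(2,4): no bracket -> illegal
(2,5): flips 2 -> legal
(3,2): no bracket -> illegal
(3,5): flips 1 -> legal
(3,6): no bracket -> illegal
(4,2): no bracket -> illegal
(4,6): no bracket -> illegal
(5,4): flips 1 -> legal
(5,5): flips 1 -> legal
(5,6): no bracket -> illegal
(6,1): no bracket -> illegal
(6,3): flips 2 -> legal
(6,4): no bracket -> illegal
(7,1): no bracket -> illegal
(7,2): flips 1 -> legal
(7,3): flips 1 -> legal

Answer: (2,5) (3,5) (5,4) (5,5) (6,3) (7,2) (7,3)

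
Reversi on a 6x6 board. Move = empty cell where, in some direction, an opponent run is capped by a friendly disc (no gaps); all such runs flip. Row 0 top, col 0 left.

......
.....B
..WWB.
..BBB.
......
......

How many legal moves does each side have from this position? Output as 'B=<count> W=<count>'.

Answer: B=5 W=6

Derivation:
-- B to move --
(1,1): flips 1 -> legal
(1,2): flips 2 -> legal
(1,3): flips 1 -> legal
(1,4): flips 1 -> legal
(2,1): flips 2 -> legal
(3,1): no bracket -> illegal
B mobility = 5
-- W to move --
(0,4): no bracket -> illegal
(0,5): no bracket -> illegal
(1,3): no bracket -> illegal
(1,4): no bracket -> illegal
(2,1): no bracket -> illegal
(2,5): flips 1 -> legal
(3,1): no bracket -> illegal
(3,5): no bracket -> illegal
(4,1): flips 1 -> legal
(4,2): flips 1 -> legal
(4,3): flips 1 -> legal
(4,4): flips 1 -> legal
(4,5): flips 1 -> legal
W mobility = 6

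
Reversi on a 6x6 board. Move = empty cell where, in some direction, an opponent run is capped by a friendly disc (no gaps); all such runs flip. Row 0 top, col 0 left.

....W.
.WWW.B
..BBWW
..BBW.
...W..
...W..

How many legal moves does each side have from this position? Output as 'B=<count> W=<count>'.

-- B to move --
(0,0): flips 1 -> legal
(0,1): flips 1 -> legal
(0,2): flips 1 -> legal
(0,3): flips 1 -> legal
(0,5): no bracket -> illegal
(1,0): no bracket -> illegal
(1,4): no bracket -> illegal
(2,0): no bracket -> illegal
(2,1): no bracket -> illegal
(3,5): flips 2 -> legal
(4,2): no bracket -> illegal
(4,4): no bracket -> illegal
(4,5): flips 1 -> legal
(5,2): no bracket -> illegal
(5,4): flips 1 -> legal
B mobility = 7
-- W to move --
(0,5): flips 1 -> legal
(1,4): no bracket -> illegal
(2,1): flips 3 -> legal
(3,1): flips 3 -> legal
(4,1): no bracket -> illegal
(4,2): flips 3 -> legal
(4,4): flips 2 -> legal
W mobility = 5

Answer: B=7 W=5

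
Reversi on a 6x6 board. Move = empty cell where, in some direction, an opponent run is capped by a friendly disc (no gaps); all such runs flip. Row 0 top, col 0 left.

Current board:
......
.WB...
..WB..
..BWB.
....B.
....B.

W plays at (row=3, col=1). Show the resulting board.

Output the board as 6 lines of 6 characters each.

Answer: ......
.WB...
..WB..
.WWWB.
....B.
....B.

Derivation:
Place W at (3,1); scan 8 dirs for brackets.
Dir NW: first cell '.' (not opp) -> no flip
Dir N: first cell '.' (not opp) -> no flip
Dir NE: first cell 'W' (not opp) -> no flip
Dir W: first cell '.' (not opp) -> no flip
Dir E: opp run (3,2) capped by W -> flip
Dir SW: first cell '.' (not opp) -> no flip
Dir S: first cell '.' (not opp) -> no flip
Dir SE: first cell '.' (not opp) -> no flip
All flips: (3,2)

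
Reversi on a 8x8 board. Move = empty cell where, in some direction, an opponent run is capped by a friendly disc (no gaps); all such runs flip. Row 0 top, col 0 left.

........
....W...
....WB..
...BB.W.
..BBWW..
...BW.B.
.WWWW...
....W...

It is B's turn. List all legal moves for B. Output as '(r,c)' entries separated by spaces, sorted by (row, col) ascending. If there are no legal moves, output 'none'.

Answer: (0,3) (0,4) (1,5) (2,3) (3,5) (4,6) (4,7) (5,5) (6,5) (7,1) (7,3) (7,5)

Derivation:
(0,3): flips 1 -> legal
(0,4): flips 2 -> legal
(0,5): no bracket -> illegal
(1,3): no bracket -> illegal
(1,5): flips 1 -> legal
(2,3): flips 1 -> legal
(2,6): no bracket -> illegal
(2,7): no bracket -> illegal
(3,5): flips 1 -> legal
(3,7): no bracket -> illegal
(4,6): flips 2 -> legal
(4,7): flips 1 -> legal
(5,0): no bracket -> illegal
(5,1): no bracket -> illegal
(5,2): no bracket -> illegal
(5,5): flips 2 -> legal
(6,0): no bracket -> illegal
(6,5): flips 1 -> legal
(7,0): no bracket -> illegal
(7,1): flips 1 -> legal
(7,2): no bracket -> illegal
(7,3): flips 1 -> legal
(7,5): flips 1 -> legal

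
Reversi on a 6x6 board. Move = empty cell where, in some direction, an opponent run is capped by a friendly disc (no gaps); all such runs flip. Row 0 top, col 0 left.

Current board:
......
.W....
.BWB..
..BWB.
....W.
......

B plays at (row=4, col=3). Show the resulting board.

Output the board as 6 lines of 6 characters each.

Place B at (4,3); scan 8 dirs for brackets.
Dir NW: first cell 'B' (not opp) -> no flip
Dir N: opp run (3,3) capped by B -> flip
Dir NE: first cell 'B' (not opp) -> no flip
Dir W: first cell '.' (not opp) -> no flip
Dir E: opp run (4,4), next='.' -> no flip
Dir SW: first cell '.' (not opp) -> no flip
Dir S: first cell '.' (not opp) -> no flip
Dir SE: first cell '.' (not opp) -> no flip
All flips: (3,3)

Answer: ......
.W....
.BWB..
..BBB.
...BW.
......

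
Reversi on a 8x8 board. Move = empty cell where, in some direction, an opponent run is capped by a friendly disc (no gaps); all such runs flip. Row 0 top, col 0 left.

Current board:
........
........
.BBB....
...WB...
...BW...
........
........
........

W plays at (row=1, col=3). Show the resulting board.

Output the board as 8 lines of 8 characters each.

Place W at (1,3); scan 8 dirs for brackets.
Dir NW: first cell '.' (not opp) -> no flip
Dir N: first cell '.' (not opp) -> no flip
Dir NE: first cell '.' (not opp) -> no flip
Dir W: first cell '.' (not opp) -> no flip
Dir E: first cell '.' (not opp) -> no flip
Dir SW: opp run (2,2), next='.' -> no flip
Dir S: opp run (2,3) capped by W -> flip
Dir SE: first cell '.' (not opp) -> no flip
All flips: (2,3)

Answer: ........
...W....
.BBW....
...WB...
...BW...
........
........
........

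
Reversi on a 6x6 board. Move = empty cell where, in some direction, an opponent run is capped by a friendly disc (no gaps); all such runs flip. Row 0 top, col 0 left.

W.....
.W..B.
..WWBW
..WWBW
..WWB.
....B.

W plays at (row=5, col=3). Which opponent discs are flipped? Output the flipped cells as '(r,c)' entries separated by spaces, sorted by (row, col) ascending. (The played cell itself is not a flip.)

Dir NW: first cell 'W' (not opp) -> no flip
Dir N: first cell 'W' (not opp) -> no flip
Dir NE: opp run (4,4) capped by W -> flip
Dir W: first cell '.' (not opp) -> no flip
Dir E: opp run (5,4), next='.' -> no flip
Dir SW: edge -> no flip
Dir S: edge -> no flip
Dir SE: edge -> no flip

Answer: (4,4)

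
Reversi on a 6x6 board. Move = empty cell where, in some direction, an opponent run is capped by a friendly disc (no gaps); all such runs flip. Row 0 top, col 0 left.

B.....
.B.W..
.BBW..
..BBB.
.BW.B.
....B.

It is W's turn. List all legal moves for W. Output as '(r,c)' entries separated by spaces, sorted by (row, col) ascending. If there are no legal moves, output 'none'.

Answer: (1,2) (2,0) (2,4) (3,1) (4,0) (4,3) (4,5) (5,0)

Derivation:
(0,1): no bracket -> illegal
(0,2): no bracket -> illegal
(1,0): no bracket -> illegal
(1,2): flips 2 -> legal
(2,0): flips 2 -> legal
(2,4): flips 1 -> legal
(2,5): no bracket -> illegal
(3,0): no bracket -> illegal
(3,1): flips 1 -> legal
(3,5): no bracket -> illegal
(4,0): flips 1 -> legal
(4,3): flips 1 -> legal
(4,5): flips 1 -> legal
(5,0): flips 2 -> legal
(5,1): no bracket -> illegal
(5,2): no bracket -> illegal
(5,3): no bracket -> illegal
(5,5): no bracket -> illegal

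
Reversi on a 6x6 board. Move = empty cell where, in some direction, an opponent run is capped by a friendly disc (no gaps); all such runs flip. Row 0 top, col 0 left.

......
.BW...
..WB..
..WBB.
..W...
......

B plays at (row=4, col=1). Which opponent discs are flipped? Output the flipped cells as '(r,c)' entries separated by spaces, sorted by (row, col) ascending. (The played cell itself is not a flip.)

Answer: (3,2)

Derivation:
Dir NW: first cell '.' (not opp) -> no flip
Dir N: first cell '.' (not opp) -> no flip
Dir NE: opp run (3,2) capped by B -> flip
Dir W: first cell '.' (not opp) -> no flip
Dir E: opp run (4,2), next='.' -> no flip
Dir SW: first cell '.' (not opp) -> no flip
Dir S: first cell '.' (not opp) -> no flip
Dir SE: first cell '.' (not opp) -> no flip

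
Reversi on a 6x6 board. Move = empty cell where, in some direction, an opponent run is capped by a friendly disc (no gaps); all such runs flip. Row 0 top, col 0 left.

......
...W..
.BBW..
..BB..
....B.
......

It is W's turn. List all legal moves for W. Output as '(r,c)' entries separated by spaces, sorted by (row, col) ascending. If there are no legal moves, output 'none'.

Answer: (2,0) (3,1) (4,1) (4,3)

Derivation:
(1,0): no bracket -> illegal
(1,1): no bracket -> illegal
(1,2): no bracket -> illegal
(2,0): flips 2 -> legal
(2,4): no bracket -> illegal
(3,0): no bracket -> illegal
(3,1): flips 1 -> legal
(3,4): no bracket -> illegal
(3,5): no bracket -> illegal
(4,1): flips 1 -> legal
(4,2): no bracket -> illegal
(4,3): flips 1 -> legal
(4,5): no bracket -> illegal
(5,3): no bracket -> illegal
(5,4): no bracket -> illegal
(5,5): no bracket -> illegal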